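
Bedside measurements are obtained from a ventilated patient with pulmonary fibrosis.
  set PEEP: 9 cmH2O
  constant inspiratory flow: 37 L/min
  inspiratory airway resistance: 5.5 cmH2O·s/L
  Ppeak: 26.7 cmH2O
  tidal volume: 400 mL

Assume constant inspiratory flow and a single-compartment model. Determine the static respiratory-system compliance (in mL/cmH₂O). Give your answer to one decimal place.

Flow: 37 L/min ÷ 60 = 0.6167 L/s.
Equation of motion (constant flow): PIP = Vt/C + R·V̇ + PEEP.
Vt/C = PIP − R·V̇ − PEEP = 26.7 − 5.5×0.6167 − 9 = 26.7 − 3.392 − 9 = 14.308 cmH2O.
C = Vt / 14.308 = 400 / 14.308 = 27.956 mL/cmH2O.

28.0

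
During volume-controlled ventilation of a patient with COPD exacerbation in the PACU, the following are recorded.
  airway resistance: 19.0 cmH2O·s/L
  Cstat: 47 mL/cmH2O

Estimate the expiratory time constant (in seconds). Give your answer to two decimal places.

0.89

τ = R × C = 19.0 × 47 mL/cmH2O = 19.0 × 0.047 L/cmH2O = 0.893 s.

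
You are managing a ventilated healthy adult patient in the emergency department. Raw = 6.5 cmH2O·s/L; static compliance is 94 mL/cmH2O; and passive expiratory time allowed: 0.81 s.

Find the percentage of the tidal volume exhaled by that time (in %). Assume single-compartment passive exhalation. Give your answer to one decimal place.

τ = R × C = 6.5 × 94 mL/cmH2O = 6.5 × 0.094 L/cmH2O = 0.611 s.
Passive exhalation: V(t)/V₀ = e^(−t/τ) = e^(−0.81/0.611) = 0.2656.
Fraction exhaled = 1 − 0.2656 = 0.7344 → 73.44%.

73.4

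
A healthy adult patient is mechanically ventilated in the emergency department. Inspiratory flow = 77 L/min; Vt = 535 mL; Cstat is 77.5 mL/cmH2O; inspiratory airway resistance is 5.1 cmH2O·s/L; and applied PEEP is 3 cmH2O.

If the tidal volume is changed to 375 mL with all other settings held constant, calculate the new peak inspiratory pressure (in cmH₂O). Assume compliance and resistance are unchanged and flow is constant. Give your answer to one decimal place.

Flow: 77 L/min ÷ 60 = 1.2833 L/s.
PIP = Vt/C + R·V̇ + PEEP (constant-flow equation of motion).
Only the elastic term changes: ΔPIP = ΔVt / C = (375 − 535) / 77.5 = -2.065 cmH2O.
Original PIP = 535/77.5 + 5.1×1.2833 + 3 = 16.448 cmH2O; new PIP = 16.448 + (-2.065) = 14.383 cmH2O.

14.4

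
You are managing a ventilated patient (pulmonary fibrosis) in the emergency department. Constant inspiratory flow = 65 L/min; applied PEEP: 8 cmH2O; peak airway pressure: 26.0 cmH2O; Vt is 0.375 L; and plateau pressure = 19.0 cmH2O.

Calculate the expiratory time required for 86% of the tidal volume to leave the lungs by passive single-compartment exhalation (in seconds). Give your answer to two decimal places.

Flow: 65 L/min ÷ 60 = 1.0833 L/s.
R = (PIP − Pplat)/V̇ = (26.0 − 19.0) / 1.0833 = 7.0/1.0833 = 6.462 cmH2O·s/L.
C = Vt/(Pplat − PEEP) = 375.0 / (19.0 − 8) = 375.0/11.0 = 34.091 mL/cmH2O.
τ = R × C = 6.462 × 0.03409 L/cmH2O = 0.2203 s.
t = −τ·ln(1 − 0.86) = −0.2203·ln(0.14) = 0.4331 s.

0.43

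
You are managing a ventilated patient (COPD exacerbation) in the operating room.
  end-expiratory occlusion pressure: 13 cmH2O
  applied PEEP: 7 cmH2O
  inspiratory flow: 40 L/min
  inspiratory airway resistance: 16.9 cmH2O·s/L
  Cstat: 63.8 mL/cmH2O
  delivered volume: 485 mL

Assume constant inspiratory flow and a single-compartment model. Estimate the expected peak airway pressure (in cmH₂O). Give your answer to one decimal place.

31.9

Flow: 40 L/min ÷ 60 = 0.6667 L/s.
Total PEEP = 13 cmH2O (set 7 + intrinsic 6); this is the baseline alveolar pressure.
Equation of motion (constant flow): PIP = Vt/C + R·V̇ + PEEP.
PIP = 485/63.8 + 16.9×0.6667 + 13 = 7.602 + 11.267 + 13 = 31.869 cmH2O.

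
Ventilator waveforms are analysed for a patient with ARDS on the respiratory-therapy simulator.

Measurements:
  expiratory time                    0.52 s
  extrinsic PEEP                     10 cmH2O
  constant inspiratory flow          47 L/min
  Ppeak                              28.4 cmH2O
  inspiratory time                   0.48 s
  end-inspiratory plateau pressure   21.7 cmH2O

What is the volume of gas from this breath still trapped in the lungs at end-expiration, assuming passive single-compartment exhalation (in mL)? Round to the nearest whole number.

Flow: 47 L/min ÷ 60 = 0.7833 L/s.
Vt = flow × Ti = 0.7833 L/s × 0.48 s × 1000 mL/L = 375.98 mL.
R = (PIP − Pplat)/V̇ = (28.4 − 21.7) / 0.7833 = 6.7/0.7833 = 8.554 cmH2O·s/L.
C = Vt/(Pplat − PEEP) = 375.98 / (21.7 − 10) = 375.98/11.7 = 32.135 mL/cmH2O.
τ = R × C = 8.554 × 0.03214 L/cmH2O = 0.2749 s.
Fraction remaining = e^(−Te/τ) = e^(−0.52/0.2749) = 0.1508.
Trapped volume = 375.98 × 0.1508 = 56.698 mL.

57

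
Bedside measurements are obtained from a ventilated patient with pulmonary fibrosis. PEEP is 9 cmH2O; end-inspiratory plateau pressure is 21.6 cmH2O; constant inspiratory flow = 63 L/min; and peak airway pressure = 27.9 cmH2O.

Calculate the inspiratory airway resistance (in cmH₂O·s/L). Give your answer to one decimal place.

Flow: 63 L/min ÷ 60 = 1.05 L/s.
Raw = (PIP − Pplat) / flow = (27.9 − 21.6) / 1.05 = 6.3 / 1.05 = 6.0 cmH2O·s/L.

6.0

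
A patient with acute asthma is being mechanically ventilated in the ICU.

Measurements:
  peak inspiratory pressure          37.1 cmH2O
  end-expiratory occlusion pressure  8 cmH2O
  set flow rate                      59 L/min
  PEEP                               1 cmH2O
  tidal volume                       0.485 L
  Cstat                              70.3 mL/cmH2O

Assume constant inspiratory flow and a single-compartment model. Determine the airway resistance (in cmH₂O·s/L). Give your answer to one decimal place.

Flow: 59 L/min ÷ 60 = 0.9833 L/s.
Total PEEP = 8 cmH2O (set 1 + intrinsic 7); this is the baseline alveolar pressure.
Equation of motion (constant flow): PIP = Vt/C + R·V̇ + PEEP.
R·V̇ = PIP − Vt/C − PEEP = 37.1 − 485/70.3 − 8 = 37.1 − 6.899 − 8 = 22.201 cmH2O.
R = 22.201 / 0.9833 = 22.578 cmH2O·s/L.

22.6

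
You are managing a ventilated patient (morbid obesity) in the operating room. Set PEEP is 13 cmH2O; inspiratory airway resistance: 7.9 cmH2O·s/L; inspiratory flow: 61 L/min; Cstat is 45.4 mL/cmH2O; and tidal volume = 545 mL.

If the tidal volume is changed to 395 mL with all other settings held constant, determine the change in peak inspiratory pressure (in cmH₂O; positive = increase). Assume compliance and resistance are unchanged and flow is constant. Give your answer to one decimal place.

-3.3

PIP = Vt/C + R·V̇ + PEEP (constant-flow equation of motion).
Only the elastic term changes: ΔPIP = ΔVt / C = (395 − 545) / 45.4 = -3.304 cmH2O.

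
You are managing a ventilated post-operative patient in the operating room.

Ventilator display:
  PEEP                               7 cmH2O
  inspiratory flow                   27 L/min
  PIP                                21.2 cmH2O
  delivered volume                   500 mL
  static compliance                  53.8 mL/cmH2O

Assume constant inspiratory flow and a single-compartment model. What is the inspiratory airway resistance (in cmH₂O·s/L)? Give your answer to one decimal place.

Flow: 27 L/min ÷ 60 = 0.45 L/s.
Equation of motion (constant flow): PIP = Vt/C + R·V̇ + PEEP.
R·V̇ = PIP − Vt/C − PEEP = 21.2 − 500/53.8 − 7 = 21.2 − 9.294 − 7 = 4.906 cmH2O.
R = 4.906 / 0.45 = 10.902 cmH2O·s/L.

10.9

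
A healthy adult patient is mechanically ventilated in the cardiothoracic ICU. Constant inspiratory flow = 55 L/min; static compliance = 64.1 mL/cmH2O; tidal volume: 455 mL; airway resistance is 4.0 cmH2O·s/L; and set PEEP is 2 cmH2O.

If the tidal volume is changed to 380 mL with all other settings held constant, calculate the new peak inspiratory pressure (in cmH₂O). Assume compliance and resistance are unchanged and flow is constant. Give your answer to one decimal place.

Flow: 55 L/min ÷ 60 = 0.9167 L/s.
PIP = Vt/C + R·V̇ + PEEP (constant-flow equation of motion).
Only the elastic term changes: ΔPIP = ΔVt / C = (380 − 455) / 64.1 = -1.17 cmH2O.
Original PIP = 455/64.1 + 4.0×0.9167 + 2 = 12.765 cmH2O; new PIP = 12.765 + (-1.17) = 11.595 cmH2O.

11.6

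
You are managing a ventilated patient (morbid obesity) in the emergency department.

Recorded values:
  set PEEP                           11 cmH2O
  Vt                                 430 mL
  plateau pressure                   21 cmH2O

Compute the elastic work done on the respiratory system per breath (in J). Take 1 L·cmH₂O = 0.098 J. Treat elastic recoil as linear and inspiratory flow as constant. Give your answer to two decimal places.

Elastic work ≈ ½ × (Pplat − PEEP) × Vt = 0.5 × (21 − 11) × 0.430 L = 0.5 × 10.0 × 0.430 = 2.15 L·cmH2O.
× 0.098 J/(L·cmH2O) → 0.2107 J.

0.21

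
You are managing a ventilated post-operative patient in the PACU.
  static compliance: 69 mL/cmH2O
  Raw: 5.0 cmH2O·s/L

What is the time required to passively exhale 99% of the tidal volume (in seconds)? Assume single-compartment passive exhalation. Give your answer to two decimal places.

τ = R × C = 5.0 × 69 mL/cmH2O = 5.0 × 0.069 L/cmH2O = 0.345 s.
Exhaled fraction f = 1 − e^(−t/τ) → t = −τ·ln(1 − f) = −0.345·ln(0.01) = 1.589 s.

1.59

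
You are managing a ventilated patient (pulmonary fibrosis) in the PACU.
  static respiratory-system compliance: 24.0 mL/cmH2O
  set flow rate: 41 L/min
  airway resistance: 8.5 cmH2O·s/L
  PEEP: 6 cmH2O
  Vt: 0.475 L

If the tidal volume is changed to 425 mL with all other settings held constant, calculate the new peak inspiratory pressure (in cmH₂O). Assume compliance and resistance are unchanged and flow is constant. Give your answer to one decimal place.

Flow: 41 L/min ÷ 60 = 0.6833 L/s.
PIP = Vt/C + R·V̇ + PEEP (constant-flow equation of motion).
Only the elastic term changes: ΔPIP = ΔVt / C = (425 − 475) / 24.0 = -2.083 cmH2O.
Original PIP = 475/24.0 + 8.5×0.6833 + 6 = 31.6 cmH2O; new PIP = 31.6 + (-2.083) = 29.517 cmH2O.

29.5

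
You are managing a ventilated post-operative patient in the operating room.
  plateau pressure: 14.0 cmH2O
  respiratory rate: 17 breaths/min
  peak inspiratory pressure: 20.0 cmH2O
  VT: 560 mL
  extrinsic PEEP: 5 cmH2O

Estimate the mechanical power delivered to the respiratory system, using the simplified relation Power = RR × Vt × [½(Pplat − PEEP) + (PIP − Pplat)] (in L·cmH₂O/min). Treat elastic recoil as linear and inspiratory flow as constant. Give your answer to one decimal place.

100.0

Per-breath work = Vt × [½(Pplat−PEEP) + (PIP−Pplat)] = 0.560 × [0.5×9.0 + 6.0] = 0.560 × 10.5 = 5.88 L·cmH2O.
Power = 17 × 5.88 = 99.96 L·cmH2O/min.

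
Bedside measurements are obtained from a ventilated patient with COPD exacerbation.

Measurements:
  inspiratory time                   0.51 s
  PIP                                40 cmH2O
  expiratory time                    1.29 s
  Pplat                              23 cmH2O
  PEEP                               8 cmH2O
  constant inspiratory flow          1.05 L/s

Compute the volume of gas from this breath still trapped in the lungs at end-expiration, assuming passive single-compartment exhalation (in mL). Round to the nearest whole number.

57

Vt = flow × Ti = 1.05 L/s × 0.51 s × 1000 mL/L = 535.5 mL.
R = (PIP − Pplat)/V̇ = (40 − 23) / 1.05 = 17.0/1.05 = 16.19 cmH2O·s/L.
C = Vt/(Pplat − PEEP) = 535.5 / (23 − 8) = 535.5/15.0 = 35.7 mL/cmH2O.
τ = R × C = 16.19 × 0.0357 L/cmH2O = 0.578 s.
Fraction remaining = e^(−Te/τ) = e^(−1.29/0.578) = 0.1073.
Trapped volume = 535.5 × 0.1073 = 57.459 mL.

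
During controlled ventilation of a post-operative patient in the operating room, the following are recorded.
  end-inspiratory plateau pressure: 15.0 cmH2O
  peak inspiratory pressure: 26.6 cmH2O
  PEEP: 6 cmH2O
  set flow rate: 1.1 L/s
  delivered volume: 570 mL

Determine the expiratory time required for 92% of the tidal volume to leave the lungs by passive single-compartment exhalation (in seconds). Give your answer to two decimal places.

1.69

R = (PIP − Pplat)/V̇ = (26.6 − 15.0) / 1.1 = 11.6/1.1 = 10.545 cmH2O·s/L.
C = Vt/(Pplat − PEEP) = 570.0 / (15.0 − 6) = 570.0/9.0 = 63.333 mL/cmH2O.
τ = R × C = 10.545 × 0.06333 L/cmH2O = 0.6678 s.
t = −τ·ln(1 − 0.92) = −0.6678·ln(0.08) = 1.687 s.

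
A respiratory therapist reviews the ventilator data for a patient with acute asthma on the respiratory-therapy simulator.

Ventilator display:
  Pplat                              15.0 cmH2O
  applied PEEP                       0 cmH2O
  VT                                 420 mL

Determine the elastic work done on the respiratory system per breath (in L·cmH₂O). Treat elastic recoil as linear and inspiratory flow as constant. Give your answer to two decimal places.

3.15

Elastic work ≈ ½ × (Pplat − PEEP) × Vt = 0.5 × (15.0 − 0) × 0.420 L = 0.5 × 15.0 × 0.420 = 3.15 L·cmH2O.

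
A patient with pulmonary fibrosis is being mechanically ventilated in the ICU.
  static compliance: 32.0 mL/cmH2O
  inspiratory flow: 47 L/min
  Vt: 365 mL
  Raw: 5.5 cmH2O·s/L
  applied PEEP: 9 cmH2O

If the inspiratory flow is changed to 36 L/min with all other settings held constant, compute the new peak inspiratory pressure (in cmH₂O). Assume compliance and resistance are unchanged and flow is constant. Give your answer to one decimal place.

Flow: 47 L/min ÷ 60 = 0.7833 L/s.
New flow: 36 L/min ÷ 60 = 0.6 L/s.
PIP = Vt/C + R·V̇ + PEEP (constant-flow equation of motion).
Only the resistive term changes: ΔPIP = R × ΔV̇ = 5.5 × (0.6 − 0.7833) = 5.5 × -0.1833 = -1.008 cmH2O.
Original PIP = 365/32.0 + 5.5×0.7833 + 9 = 24.714 cmH2O; new PIP = 24.714 + (-1.008) = 23.706 cmH2O.

23.7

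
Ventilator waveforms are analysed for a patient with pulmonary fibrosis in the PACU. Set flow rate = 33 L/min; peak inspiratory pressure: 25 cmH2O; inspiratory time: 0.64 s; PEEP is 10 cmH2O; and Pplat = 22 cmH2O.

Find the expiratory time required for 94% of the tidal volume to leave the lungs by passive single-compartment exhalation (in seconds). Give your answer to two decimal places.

0.45

Flow: 33 L/min ÷ 60 = 0.55 L/s.
Vt = flow × Ti = 0.55 L/s × 0.64 s × 1000 mL/L = 352.0 mL.
R = (PIP − Pplat)/V̇ = (25 − 22) / 0.55 = 3.0/0.55 = 5.455 cmH2O·s/L.
C = Vt/(Pplat − PEEP) = 352.0 / (22 − 10) = 352.0/12.0 = 29.333 mL/cmH2O.
τ = R × C = 5.455 × 0.02933 L/cmH2O = 0.16 s.
t = −τ·ln(1 − 0.94) = −0.16·ln(0.06) = 0.4501 s.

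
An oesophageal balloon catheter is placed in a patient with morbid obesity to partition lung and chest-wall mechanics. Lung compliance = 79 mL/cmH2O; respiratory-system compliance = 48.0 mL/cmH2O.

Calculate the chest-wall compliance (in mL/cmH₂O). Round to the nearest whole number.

122

1/Ccw = 1/Crs − 1/CL.
1/Ccw = 1/48.0 − 1/79 = 0.008175.
Ccw = 122.32 mL/cmH2O.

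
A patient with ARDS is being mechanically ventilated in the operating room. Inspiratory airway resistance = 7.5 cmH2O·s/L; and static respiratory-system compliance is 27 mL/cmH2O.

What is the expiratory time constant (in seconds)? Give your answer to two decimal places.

τ = R × C = 7.5 × 27 mL/cmH2O = 7.5 × 0.027 L/cmH2O = 0.2025 s.

0.20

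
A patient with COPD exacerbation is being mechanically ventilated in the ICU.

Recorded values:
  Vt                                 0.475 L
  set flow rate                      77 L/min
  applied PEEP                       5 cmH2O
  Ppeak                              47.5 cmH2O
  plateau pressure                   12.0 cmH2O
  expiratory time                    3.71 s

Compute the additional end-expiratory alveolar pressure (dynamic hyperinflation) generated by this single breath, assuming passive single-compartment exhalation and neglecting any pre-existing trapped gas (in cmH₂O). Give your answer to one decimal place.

Flow: 77 L/min ÷ 60 = 1.2833 L/s.
R = (PIP − Pplat)/V̇ = (47.5 − 12.0) / 1.2833 = 35.5/1.2833 = 27.663 cmH2O·s/L.
C = Vt/(Pplat − PEEP) = 475.0 / (12.0 − 5) = 475.0/7.0 = 67.857 mL/cmH2O.
τ = R × C = 27.663 × 0.06786 L/cmH2O = 1.877 s.
Fraction remaining = e^(−Te/τ) = e^(−3.71/1.877) = 0.1385; trapped volume = 475.0 × 0.1385 = 65.788 mL.
Additional alveolar pressure from trapping ≈ V_trapped / C = 65.788 / 67.857 = 0.9695 cmH2O.

1.0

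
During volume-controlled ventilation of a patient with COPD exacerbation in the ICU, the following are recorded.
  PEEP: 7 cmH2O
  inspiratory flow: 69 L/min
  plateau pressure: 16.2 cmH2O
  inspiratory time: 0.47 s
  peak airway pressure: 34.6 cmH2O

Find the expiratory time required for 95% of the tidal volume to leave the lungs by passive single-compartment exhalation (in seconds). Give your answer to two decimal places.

Flow: 69 L/min ÷ 60 = 1.15 L/s.
Vt = flow × Ti = 1.15 L/s × 0.47 s × 1000 mL/L = 540.5 mL.
R = (PIP − Pplat)/V̇ = (34.6 − 16.2) / 1.15 = 18.4/1.15 = 16.0 cmH2O·s/L.
C = Vt/(Pplat − PEEP) = 540.5 / (16.2 − 7) = 540.5/9.2 = 58.75 mL/cmH2O.
τ = R × C = 16.0 × 0.05875 L/cmH2O = 0.94 s.
t = −τ·ln(1 − 0.95) = −0.94·ln(0.05) = 2.816 s.

2.82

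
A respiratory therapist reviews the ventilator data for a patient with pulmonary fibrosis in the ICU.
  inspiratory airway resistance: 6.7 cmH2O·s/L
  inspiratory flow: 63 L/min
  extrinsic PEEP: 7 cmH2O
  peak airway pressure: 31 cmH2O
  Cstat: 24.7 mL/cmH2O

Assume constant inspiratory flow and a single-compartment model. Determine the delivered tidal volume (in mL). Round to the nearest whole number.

Flow: 63 L/min ÷ 60 = 1.05 L/s.
Equation of motion (constant flow): PIP = Vt/C + R·V̇ + PEEP.
Vt/C = PIP − R·V̇ − PEEP = 31 − 7.035 − 7 = 16.965 cmH2O.
Vt = C × 16.965 = 24.7 × 16.965 = 419.04 mL.

419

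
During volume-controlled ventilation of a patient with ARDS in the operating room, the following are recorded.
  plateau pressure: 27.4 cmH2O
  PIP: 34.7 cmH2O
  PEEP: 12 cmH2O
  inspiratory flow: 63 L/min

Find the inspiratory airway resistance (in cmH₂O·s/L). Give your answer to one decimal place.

7.0

Flow: 63 L/min ÷ 60 = 1.05 L/s.
Raw = (PIP − Pplat) / flow = (34.7 − 27.4) / 1.05 = 7.3 / 1.05 = 6.952 cmH2O·s/L.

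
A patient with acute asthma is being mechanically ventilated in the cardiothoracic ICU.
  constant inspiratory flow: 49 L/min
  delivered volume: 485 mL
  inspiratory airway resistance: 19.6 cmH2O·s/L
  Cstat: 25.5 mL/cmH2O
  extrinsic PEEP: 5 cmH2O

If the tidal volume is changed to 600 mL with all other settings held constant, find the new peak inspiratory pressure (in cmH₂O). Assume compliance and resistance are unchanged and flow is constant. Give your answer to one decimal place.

Flow: 49 L/min ÷ 60 = 0.8167 L/s.
PIP = Vt/C + R·V̇ + PEEP (constant-flow equation of motion).
Only the elastic term changes: ΔPIP = ΔVt / C = (600 − 485) / 25.5 = 4.51 cmH2O.
Original PIP = 485/25.5 + 19.6×0.8167 + 5 = 40.027 cmH2O; new PIP = 40.027 + (4.51) = 44.537 cmH2O.

44.5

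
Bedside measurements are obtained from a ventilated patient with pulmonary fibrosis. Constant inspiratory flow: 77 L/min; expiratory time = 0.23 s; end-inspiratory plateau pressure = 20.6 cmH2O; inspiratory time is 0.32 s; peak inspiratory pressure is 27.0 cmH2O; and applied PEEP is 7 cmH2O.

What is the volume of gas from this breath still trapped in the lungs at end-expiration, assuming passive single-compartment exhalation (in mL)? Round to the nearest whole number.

Flow: 77 L/min ÷ 60 = 1.2833 L/s.
Vt = flow × Ti = 1.2833 L/s × 0.32 s × 1000 mL/L = 410.66 mL.
R = (PIP − Pplat)/V̇ = (27.0 − 20.6) / 1.2833 = 6.4/1.2833 = 4.987 cmH2O·s/L.
C = Vt/(Pplat − PEEP) = 410.66 / (20.6 − 7) = 410.66/13.6 = 30.196 mL/cmH2O.
τ = R × C = 4.987 × 0.0302 L/cmH2O = 0.1506 s.
Fraction remaining = e^(−Te/τ) = e^(−0.23/0.1506) = 0.2171.
Trapped volume = 410.66 × 0.2171 = 89.154 mL.

89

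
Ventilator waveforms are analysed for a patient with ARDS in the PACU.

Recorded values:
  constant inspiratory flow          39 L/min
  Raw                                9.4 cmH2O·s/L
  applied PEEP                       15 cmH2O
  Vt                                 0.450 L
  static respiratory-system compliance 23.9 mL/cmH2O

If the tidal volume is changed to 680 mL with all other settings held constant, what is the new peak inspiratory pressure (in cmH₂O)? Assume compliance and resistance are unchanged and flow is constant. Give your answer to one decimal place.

49.6

Flow: 39 L/min ÷ 60 = 0.65 L/s.
PIP = Vt/C + R·V̇ + PEEP (constant-flow equation of motion).
Only the elastic term changes: ΔPIP = ΔVt / C = (680 − 450) / 23.9 = 9.623 cmH2O.
Original PIP = 450/23.9 + 9.4×0.65 + 15 = 39.938 cmH2O; new PIP = 39.938 + (9.623) = 49.561 cmH2O.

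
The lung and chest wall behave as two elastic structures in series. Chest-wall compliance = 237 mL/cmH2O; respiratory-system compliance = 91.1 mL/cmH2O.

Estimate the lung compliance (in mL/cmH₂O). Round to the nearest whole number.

148

1/CL = 1/Crs − 1/Ccw.
1/CL = 1/91.1 − 1/237 = 0.006758.
CL = 147.97 mL/cmH2O.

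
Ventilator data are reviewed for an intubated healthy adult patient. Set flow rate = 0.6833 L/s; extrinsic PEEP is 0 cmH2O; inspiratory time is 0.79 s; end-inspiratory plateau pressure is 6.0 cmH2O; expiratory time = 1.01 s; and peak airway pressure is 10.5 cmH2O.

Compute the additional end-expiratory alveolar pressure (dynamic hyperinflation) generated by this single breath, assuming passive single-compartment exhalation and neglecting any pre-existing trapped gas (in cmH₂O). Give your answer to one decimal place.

Vt = flow × Ti = 0.6833 L/s × 0.79 s × 1000 mL/L = 539.81 mL.
R = (PIP − Pplat)/V̇ = (10.5 − 6.0) / 0.6833 = 4.5/0.6833 = 6.586 cmH2O·s/L.
C = Vt/(Pplat − PEEP) = 539.81 / (6.0 − 0) = 539.81/6.0 = 89.968 mL/cmH2O.
τ = R × C = 6.586 × 0.08997 L/cmH2O = 0.5925 s.
Fraction remaining = e^(−Te/τ) = e^(−1.01/0.5925) = 0.1818; trapped volume = 539.81 × 0.1818 = 98.137 mL.
Additional alveolar pressure from trapping ≈ V_trapped / C = 98.137 / 89.968 = 1.091 cmH2O.

1.1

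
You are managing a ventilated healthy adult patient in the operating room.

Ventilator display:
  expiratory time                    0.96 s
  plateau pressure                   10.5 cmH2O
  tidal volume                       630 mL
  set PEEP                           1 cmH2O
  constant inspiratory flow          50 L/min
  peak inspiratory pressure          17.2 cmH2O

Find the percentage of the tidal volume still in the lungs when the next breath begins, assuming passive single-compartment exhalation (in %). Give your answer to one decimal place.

Flow: 50 L/min ÷ 60 = 0.8333 L/s.
R = (PIP − Pplat)/V̇ = (17.2 − 10.5) / 0.8333 = 6.7/0.8333 = 8.04 cmH2O·s/L.
C = Vt/(Pplat − PEEP) = 630.0 / (10.5 − 1) = 630.0/9.5 = 66.316 mL/cmH2O.
τ = R × C = 8.04 × 0.06632 L/cmH2O = 0.5332 s.
Fraction remaining at end-expiration = e^(−Te/τ) = e^(−0.96/0.5332) = 0.1652 → 16.52%.

16.5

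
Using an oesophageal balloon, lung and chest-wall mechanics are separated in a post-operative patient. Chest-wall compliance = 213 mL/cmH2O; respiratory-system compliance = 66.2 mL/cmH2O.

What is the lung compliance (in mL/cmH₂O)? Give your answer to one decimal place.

1/CL = 1/Crs − 1/Ccw.
1/CL = 1/66.2 − 1/213 = 0.01041.
CL = 96.061 mL/cmH2O.

96.1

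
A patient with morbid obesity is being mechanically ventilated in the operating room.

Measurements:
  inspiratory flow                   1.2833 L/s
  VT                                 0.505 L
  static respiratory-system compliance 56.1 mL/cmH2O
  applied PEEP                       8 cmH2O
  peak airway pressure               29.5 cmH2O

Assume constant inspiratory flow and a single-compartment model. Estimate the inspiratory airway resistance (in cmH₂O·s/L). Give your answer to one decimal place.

9.7

Equation of motion (constant flow): PIP = Vt/C + R·V̇ + PEEP.
R·V̇ = PIP − Vt/C − PEEP = 29.5 − 505/56.1 − 8 = 29.5 − 9.002 − 8 = 12.498 cmH2O.
R = 12.498 / 1.2833 = 9.739 cmH2O·s/L.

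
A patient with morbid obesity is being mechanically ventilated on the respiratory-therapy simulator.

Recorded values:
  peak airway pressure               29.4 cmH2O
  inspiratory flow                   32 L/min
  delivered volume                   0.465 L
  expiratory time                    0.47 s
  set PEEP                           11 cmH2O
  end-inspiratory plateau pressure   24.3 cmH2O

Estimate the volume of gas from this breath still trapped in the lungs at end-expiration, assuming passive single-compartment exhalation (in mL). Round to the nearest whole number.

Flow: 32 L/min ÷ 60 = 0.5333 L/s.
R = (PIP − Pplat)/V̇ = (29.4 − 24.3) / 0.5333 = 5.1/0.5333 = 9.563 cmH2O·s/L.
C = Vt/(Pplat − PEEP) = 465.0 / (24.3 − 11) = 465.0/13.3 = 34.962 mL/cmH2O.
τ = R × C = 9.563 × 0.03496 L/cmH2O = 0.3343 s.
Fraction remaining = e^(−Te/τ) = e^(−0.47/0.3343) = 0.2451.
Trapped volume = 465.0 × 0.2451 = 113.97 mL.

114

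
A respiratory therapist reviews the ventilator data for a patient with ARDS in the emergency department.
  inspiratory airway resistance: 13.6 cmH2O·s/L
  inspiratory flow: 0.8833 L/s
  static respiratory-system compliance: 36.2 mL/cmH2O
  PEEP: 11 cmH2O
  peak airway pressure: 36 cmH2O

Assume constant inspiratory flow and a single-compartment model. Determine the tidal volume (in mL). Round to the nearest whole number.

470

Equation of motion (constant flow): PIP = Vt/C + R·V̇ + PEEP.
Vt/C = PIP − R·V̇ − PEEP = 36 − 12.013 − 11 = 12.987 cmH2O.
Vt = C × 12.987 = 36.2 × 12.987 = 470.13 mL.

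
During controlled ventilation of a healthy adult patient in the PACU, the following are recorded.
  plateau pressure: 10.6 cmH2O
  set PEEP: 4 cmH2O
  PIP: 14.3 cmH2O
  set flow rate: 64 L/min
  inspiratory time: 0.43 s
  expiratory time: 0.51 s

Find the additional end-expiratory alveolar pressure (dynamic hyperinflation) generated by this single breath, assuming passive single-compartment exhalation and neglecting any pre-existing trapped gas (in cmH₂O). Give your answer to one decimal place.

Flow: 64 L/min ÷ 60 = 1.0667 L/s.
Vt = flow × Ti = 1.0667 L/s × 0.43 s × 1000 mL/L = 458.68 mL.
R = (PIP − Pplat)/V̇ = (14.3 − 10.6) / 1.0667 = 3.7/1.0667 = 3.469 cmH2O·s/L.
C = Vt/(Pplat − PEEP) = 458.68 / (10.6 − 4) = 458.68/6.6 = 69.497 mL/cmH2O.
τ = R × C = 3.469 × 0.0695 L/cmH2O = 0.2411 s.
Fraction remaining = e^(−Te/τ) = e^(−0.51/0.2411) = 0.1206; trapped volume = 458.68 × 0.1206 = 55.317 mL.
Additional alveolar pressure from trapping ≈ V_trapped / C = 55.317 / 69.497 = 0.796 cmH2O.

0.8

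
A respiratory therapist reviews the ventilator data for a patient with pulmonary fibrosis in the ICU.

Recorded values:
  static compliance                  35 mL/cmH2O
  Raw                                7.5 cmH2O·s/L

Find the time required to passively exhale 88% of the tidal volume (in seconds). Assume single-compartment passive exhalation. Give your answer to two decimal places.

τ = R × C = 7.5 × 35 mL/cmH2O = 7.5 × 0.035 L/cmH2O = 0.2625 s.
Exhaled fraction f = 1 − e^(−t/τ) → t = −τ·ln(1 − f) = −0.2625·ln(0.12) = 0.5566 s.

0.56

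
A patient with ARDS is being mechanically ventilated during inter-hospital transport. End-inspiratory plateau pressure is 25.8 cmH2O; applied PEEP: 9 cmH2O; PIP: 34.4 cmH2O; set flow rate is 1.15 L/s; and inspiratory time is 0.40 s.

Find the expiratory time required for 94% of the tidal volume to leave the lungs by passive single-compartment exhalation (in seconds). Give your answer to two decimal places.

0.58

Vt = flow × Ti = 1.15 L/s × 0.40 s × 1000 mL/L = 460.0 mL.
R = (PIP − Pplat)/V̇ = (34.4 − 25.8) / 1.15 = 8.6/1.15 = 7.478 cmH2O·s/L.
C = Vt/(Pplat − PEEP) = 460.0 / (25.8 − 9) = 460.0/16.8 = 27.381 mL/cmH2O.
τ = R × C = 7.478 × 0.02738 L/cmH2O = 0.2047 s.
t = −τ·ln(1 − 0.94) = −0.2047·ln(0.06) = 0.5759 s.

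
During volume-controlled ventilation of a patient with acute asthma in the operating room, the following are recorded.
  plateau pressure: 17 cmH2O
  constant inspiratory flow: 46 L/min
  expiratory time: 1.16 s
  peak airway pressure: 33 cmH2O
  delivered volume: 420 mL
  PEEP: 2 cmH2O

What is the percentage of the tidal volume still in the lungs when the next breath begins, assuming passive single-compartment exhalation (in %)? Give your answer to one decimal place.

13.7

Flow: 46 L/min ÷ 60 = 0.7667 L/s.
R = (PIP − Pplat)/V̇ = (33 − 17) / 0.7667 = 16.0/0.7667 = 20.869 cmH2O·s/L.
C = Vt/(Pplat − PEEP) = 420.0 / (17 − 2) = 420.0/15.0 = 28.0 mL/cmH2O.
τ = R × C = 20.869 × 0.028 L/cmH2O = 0.5843 s.
Fraction remaining at end-expiration = e^(−Te/τ) = e^(−1.16/0.5843) = 0.1373 → 13.73%.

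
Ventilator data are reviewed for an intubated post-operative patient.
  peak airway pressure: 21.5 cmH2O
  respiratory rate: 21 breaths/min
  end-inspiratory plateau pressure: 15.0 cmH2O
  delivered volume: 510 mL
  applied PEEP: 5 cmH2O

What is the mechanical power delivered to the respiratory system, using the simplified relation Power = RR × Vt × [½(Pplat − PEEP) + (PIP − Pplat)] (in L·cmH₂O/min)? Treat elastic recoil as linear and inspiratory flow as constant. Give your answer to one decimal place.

Per-breath work = Vt × [½(Pplat−PEEP) + (PIP−Pplat)] = 0.510 × [0.5×10.0 + 6.5] = 0.510 × 11.5 = 5.865 L·cmH2O.
Power = 21 × 5.865 = 123.17 L·cmH2O/min.

123.2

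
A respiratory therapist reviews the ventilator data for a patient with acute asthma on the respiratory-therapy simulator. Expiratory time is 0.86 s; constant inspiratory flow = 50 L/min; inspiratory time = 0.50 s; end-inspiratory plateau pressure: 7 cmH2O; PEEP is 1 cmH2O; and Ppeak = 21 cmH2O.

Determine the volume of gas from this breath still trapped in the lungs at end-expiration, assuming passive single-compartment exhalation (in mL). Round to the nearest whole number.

199

Flow: 50 L/min ÷ 60 = 0.8333 L/s.
Vt = flow × Ti = 0.8333 L/s × 0.50 s × 1000 mL/L = 416.65 mL.
R = (PIP − Pplat)/V̇ = (21 − 7) / 0.8333 = 14.0/0.8333 = 16.801 cmH2O·s/L.
C = Vt/(Pplat − PEEP) = 416.65 / (7 − 1) = 416.65/6.0 = 69.442 mL/cmH2O.
τ = R × C = 16.801 × 0.06944 L/cmH2O = 1.167 s.
Fraction remaining = e^(−Te/τ) = e^(−0.86/1.167) = 0.4786.
Trapped volume = 416.65 × 0.4786 = 199.41 mL.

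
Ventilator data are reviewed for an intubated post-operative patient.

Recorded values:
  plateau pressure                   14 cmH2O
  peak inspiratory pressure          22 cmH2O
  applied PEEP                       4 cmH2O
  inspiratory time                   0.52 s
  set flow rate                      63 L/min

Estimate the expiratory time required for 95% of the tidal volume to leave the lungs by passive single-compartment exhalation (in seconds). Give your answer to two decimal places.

Flow: 63 L/min ÷ 60 = 1.05 L/s.
Vt = flow × Ti = 1.05 L/s × 0.52 s × 1000 mL/L = 546.0 mL.
R = (PIP − Pplat)/V̇ = (22 − 14) / 1.05 = 8.0/1.05 = 7.619 cmH2O·s/L.
C = Vt/(Pplat − PEEP) = 546.0 / (14 − 4) = 546.0/10.0 = 54.6 mL/cmH2O.
τ = R × C = 7.619 × 0.0546 L/cmH2O = 0.416 s.
t = −τ·ln(1 − 0.95) = −0.416·ln(0.05) = 1.246 s.

1.25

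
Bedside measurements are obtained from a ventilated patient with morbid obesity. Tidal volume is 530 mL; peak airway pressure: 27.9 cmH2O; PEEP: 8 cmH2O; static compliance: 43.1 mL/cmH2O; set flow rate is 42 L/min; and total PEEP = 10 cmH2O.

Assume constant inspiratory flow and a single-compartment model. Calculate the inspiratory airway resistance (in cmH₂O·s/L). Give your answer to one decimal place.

Flow: 42 L/min ÷ 60 = 0.7 L/s.
Total PEEP = 10 cmH2O (set 8 + intrinsic 2); this is the baseline alveolar pressure.
Equation of motion (constant flow): PIP = Vt/C + R·V̇ + PEEP.
R·V̇ = PIP − Vt/C − PEEP = 27.9 − 530/43.1 − 10 = 27.9 − 12.297 − 10 = 5.603 cmH2O.
R = 5.603 / 0.7 = 8.004 cmH2O·s/L.

8.0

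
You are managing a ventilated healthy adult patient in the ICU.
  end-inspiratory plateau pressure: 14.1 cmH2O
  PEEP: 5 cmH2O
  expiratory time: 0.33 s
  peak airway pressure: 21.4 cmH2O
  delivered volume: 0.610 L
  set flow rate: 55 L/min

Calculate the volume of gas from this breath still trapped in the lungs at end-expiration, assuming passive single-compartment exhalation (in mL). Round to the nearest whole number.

329

Flow: 55 L/min ÷ 60 = 0.9167 L/s.
R = (PIP − Pplat)/V̇ = (21.4 − 14.1) / 0.9167 = 7.3/0.9167 = 7.963 cmH2O·s/L.
C = Vt/(Pplat − PEEP) = 610.0 / (14.1 − 5) = 610.0/9.1 = 67.033 mL/cmH2O.
τ = R × C = 7.963 × 0.06703 L/cmH2O = 0.5338 s.
Fraction remaining = e^(−Te/τ) = e^(−0.33/0.5338) = 0.5389.
Trapped volume = 610.0 × 0.5389 = 328.73 mL.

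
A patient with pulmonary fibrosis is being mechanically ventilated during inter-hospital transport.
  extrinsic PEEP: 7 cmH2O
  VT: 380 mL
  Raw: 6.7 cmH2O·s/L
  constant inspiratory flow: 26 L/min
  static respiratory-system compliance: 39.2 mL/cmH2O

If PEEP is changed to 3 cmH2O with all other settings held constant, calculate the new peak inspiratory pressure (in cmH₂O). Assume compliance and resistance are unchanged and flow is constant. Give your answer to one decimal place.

Flow: 26 L/min ÷ 60 = 0.4333 L/s.
PIP = Vt/C + R·V̇ + PEEP (constant-flow equation of motion).
Only the baseline term changes: ΔPIP = ΔPEEP = 3 − 7 = -4.0 cmH2O.
Original PIP = 380/39.2 + 6.7×0.4333 + 7 = 19.597 cmH2O; new PIP = 19.597 + (-4.0) = 15.597 cmH2O.

15.6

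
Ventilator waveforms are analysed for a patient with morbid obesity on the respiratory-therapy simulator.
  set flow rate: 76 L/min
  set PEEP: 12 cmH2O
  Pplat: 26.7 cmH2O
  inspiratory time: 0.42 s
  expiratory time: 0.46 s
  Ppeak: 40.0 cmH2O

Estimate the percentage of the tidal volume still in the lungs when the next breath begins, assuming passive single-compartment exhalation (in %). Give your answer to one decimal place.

29.8

Flow: 76 L/min ÷ 60 = 1.2667 L/s.
Vt = flow × Ti = 1.2667 L/s × 0.42 s × 1000 mL/L = 532.01 mL.
R = (PIP − Pplat)/V̇ = (40.0 − 26.7) / 1.2667 = 13.3/1.2667 = 10.5 cmH2O·s/L.
C = Vt/(Pplat − PEEP) = 532.01 / (26.7 − 12) = 532.01/14.7 = 36.191 mL/cmH2O.
τ = R × C = 10.5 × 0.03619 L/cmH2O = 0.38 s.
Fraction remaining at end-expiration = e^(−Te/τ) = e^(−0.46/0.38) = 0.298 → 29.8%.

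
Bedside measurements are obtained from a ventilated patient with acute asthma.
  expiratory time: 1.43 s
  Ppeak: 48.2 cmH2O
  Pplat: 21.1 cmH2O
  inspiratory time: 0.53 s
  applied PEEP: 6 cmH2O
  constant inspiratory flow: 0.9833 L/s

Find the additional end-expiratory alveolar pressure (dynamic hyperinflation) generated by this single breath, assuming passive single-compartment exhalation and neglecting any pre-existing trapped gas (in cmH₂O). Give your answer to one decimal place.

Vt = flow × Ti = 0.9833 L/s × 0.53 s × 1000 mL/L = 521.15 mL.
R = (PIP − Pplat)/V̇ = (48.2 − 21.1) / 0.9833 = 27.1/0.9833 = 27.56 cmH2O·s/L.
C = Vt/(Pplat − PEEP) = 521.15 / (21.1 − 6) = 521.15/15.1 = 34.513 mL/cmH2O.
τ = R × C = 27.56 × 0.03451 L/cmH2O = 0.9511 s.
Fraction remaining = e^(−Te/τ) = e^(−1.43/0.9511) = 0.2223; trapped volume = 521.15 × 0.2223 = 115.85 mL.
Additional alveolar pressure from trapping ≈ V_trapped / C = 115.85 / 34.513 = 3.357 cmH2O.

3.4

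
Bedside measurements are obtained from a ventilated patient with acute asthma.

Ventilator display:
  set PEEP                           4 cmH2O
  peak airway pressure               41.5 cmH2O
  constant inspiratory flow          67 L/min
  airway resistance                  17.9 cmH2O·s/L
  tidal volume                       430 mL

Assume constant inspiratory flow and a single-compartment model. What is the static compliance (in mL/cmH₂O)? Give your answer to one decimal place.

24.6

Flow: 67 L/min ÷ 60 = 1.1167 L/s.
Equation of motion (constant flow): PIP = Vt/C + R·V̇ + PEEP.
Vt/C = PIP − R·V̇ − PEEP = 41.5 − 17.9×1.1167 − 4 = 41.5 − 19.989 − 4 = 17.511 cmH2O.
C = Vt / 17.511 = 430 / 17.511 = 24.556 mL/cmH2O.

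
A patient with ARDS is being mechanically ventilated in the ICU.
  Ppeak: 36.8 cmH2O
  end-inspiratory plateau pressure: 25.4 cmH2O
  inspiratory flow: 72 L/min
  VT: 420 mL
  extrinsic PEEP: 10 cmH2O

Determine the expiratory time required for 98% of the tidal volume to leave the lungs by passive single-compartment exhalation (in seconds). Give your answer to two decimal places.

1.01

Flow: 72 L/min ÷ 60 = 1.2 L/s.
R = (PIP − Pplat)/V̇ = (36.8 − 25.4) / 1.2 = 11.4/1.2 = 9.5 cmH2O·s/L.
C = Vt/(Pplat − PEEP) = 420.0 / (25.4 − 10) = 420.0/15.4 = 27.273 mL/cmH2O.
τ = R × C = 9.5 × 0.02727 L/cmH2O = 0.2591 s.
t = −τ·ln(1 − 0.98) = −0.2591·ln(0.02) = 1.014 s.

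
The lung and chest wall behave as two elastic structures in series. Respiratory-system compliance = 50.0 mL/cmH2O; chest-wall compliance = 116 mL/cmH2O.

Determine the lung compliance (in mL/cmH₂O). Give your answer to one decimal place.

1/CL = 1/Crs − 1/Ccw.
1/CL = 1/50.0 − 1/116 = 0.01138.
CL = 87.873 mL/cmH2O.

87.9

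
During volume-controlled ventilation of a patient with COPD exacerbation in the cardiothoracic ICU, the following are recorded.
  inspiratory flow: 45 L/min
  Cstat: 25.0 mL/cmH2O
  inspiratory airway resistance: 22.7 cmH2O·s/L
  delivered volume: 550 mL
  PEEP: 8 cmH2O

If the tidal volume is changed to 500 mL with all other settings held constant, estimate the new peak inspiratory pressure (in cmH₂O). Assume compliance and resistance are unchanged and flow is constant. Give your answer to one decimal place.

45.0

Flow: 45 L/min ÷ 60 = 0.75 L/s.
PIP = Vt/C + R·V̇ + PEEP (constant-flow equation of motion).
Only the elastic term changes: ΔPIP = ΔVt / C = (500 − 550) / 25.0 = -2.0 cmH2O.
Original PIP = 550/25.0 + 22.7×0.75 + 8 = 47.025 cmH2O; new PIP = 47.025 + (-2.0) = 45.025 cmH2O.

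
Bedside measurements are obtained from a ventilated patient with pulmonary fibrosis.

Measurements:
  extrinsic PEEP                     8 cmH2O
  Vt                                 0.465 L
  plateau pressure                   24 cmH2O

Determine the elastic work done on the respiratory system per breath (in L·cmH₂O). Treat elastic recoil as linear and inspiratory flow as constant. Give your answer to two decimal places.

3.72

Elastic work ≈ ½ × (Pplat − PEEP) × Vt = 0.5 × (24 − 8) × 0.465 L = 0.5 × 16.0 × 0.465 = 3.72 L·cmH2O.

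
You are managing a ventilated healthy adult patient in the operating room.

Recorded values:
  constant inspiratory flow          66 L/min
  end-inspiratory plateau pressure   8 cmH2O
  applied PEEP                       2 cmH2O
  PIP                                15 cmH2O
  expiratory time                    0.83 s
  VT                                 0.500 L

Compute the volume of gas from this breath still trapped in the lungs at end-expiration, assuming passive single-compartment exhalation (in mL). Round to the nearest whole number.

Flow: 66 L/min ÷ 60 = 1.1 L/s.
R = (PIP − Pplat)/V̇ = (15 − 8) / 1.1 = 7.0/1.1 = 6.364 cmH2O·s/L.
C = Vt/(Pplat − PEEP) = 500.0 / (8 − 2) = 500.0/6.0 = 83.333 mL/cmH2O.
τ = R × C = 6.364 × 0.08333 L/cmH2O = 0.5303 s.
Fraction remaining = e^(−Te/τ) = e^(−0.83/0.5303) = 0.2091.
Trapped volume = 500.0 × 0.2091 = 104.55 mL.

105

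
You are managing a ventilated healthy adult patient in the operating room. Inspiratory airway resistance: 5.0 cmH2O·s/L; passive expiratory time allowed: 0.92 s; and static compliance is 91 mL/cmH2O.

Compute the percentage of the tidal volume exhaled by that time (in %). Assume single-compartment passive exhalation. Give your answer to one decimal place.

τ = R × C = 5.0 × 91 mL/cmH2O = 5.0 × 0.091 L/cmH2O = 0.455 s.
Passive exhalation: V(t)/V₀ = e^(−t/τ) = e^(−0.92/0.455) = 0.1324.
Fraction exhaled = 1 − 0.1324 = 0.8676 → 86.76%.

86.8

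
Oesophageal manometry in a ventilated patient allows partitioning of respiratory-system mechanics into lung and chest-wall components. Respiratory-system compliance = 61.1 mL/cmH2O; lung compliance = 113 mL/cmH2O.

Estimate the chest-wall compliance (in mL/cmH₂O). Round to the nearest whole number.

133

1/Ccw = 1/Crs − 1/CL.
1/Ccw = 1/61.1 − 1/113 = 0.007517.
Ccw = 133.03 mL/cmH2O.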